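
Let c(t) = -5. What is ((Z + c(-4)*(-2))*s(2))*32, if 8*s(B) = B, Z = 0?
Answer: 80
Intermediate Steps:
s(B) = B/8
((Z + c(-4)*(-2))*s(2))*32 = ((0 - 5*(-2))*((⅛)*2))*32 = ((0 + 10)*(¼))*32 = (10*(¼))*32 = (5/2)*32 = 80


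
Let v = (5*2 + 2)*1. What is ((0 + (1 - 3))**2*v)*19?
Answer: 912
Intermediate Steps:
v = 12 (v = (10 + 2)*1 = 12*1 = 12)
((0 + (1 - 3))**2*v)*19 = ((0 + (1 - 3))**2*12)*19 = ((0 - 2)**2*12)*19 = ((-2)**2*12)*19 = (4*12)*19 = 48*19 = 912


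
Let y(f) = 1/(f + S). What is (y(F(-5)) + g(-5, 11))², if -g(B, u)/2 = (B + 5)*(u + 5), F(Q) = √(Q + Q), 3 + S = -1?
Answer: (4 - I*√10)⁻² ≈ 0.0088757 + 0.037423*I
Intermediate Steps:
S = -4 (S = -3 - 1 = -4)
F(Q) = √2*√Q (F(Q) = √(2*Q) = √2*√Q)
y(f) = 1/(-4 + f) (y(f) = 1/(f - 4) = 1/(-4 + f))
g(B, u) = -2*(5 + B)*(5 + u) (g(B, u) = -2*(B + 5)*(u + 5) = -2*(5 + B)*(5 + u))
(y(F(-5)) + g(-5, 11))² = (1/(-4 + √2*√(-5)) + (-50 - 10*(-5) - 10*11 - 2*(-5)*11))² = (1/(-4 + √2*(I*√5)) + (-50 + 50 - 110 + 110))² = (1/(-4 + I*√10) + 0)² = (1/(-4 + I*√10))² = (-4 + I*√10)⁻²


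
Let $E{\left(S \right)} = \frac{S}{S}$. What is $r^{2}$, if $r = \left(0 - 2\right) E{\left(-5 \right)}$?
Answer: $4$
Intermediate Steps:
$E{\left(S \right)} = 1$
$r = -2$ ($r = \left(0 - 2\right) 1 = \left(-2\right) 1 = -2$)
$r^{2} = \left(-2\right)^{2} = 4$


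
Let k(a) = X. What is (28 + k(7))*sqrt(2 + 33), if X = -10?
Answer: 18*sqrt(35) ≈ 106.49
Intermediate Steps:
k(a) = -10
(28 + k(7))*sqrt(2 + 33) = (28 - 10)*sqrt(2 + 33) = 18*sqrt(35)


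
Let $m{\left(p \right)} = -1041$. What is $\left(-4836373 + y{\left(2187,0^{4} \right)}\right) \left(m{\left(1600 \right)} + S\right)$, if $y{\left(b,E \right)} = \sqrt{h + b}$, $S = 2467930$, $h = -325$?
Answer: $-11930795353597 + 17268223 \sqrt{38} \approx -1.1931 \cdot 10^{13}$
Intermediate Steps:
$y{\left(b,E \right)} = \sqrt{-325 + b}$
$\left(-4836373 + y{\left(2187,0^{4} \right)}\right) \left(m{\left(1600 \right)} + S\right) = \left(-4836373 + \sqrt{-325 + 2187}\right) \left(-1041 + 2467930\right) = \left(-4836373 + \sqrt{1862}\right) 2466889 = \left(-4836373 + 7 \sqrt{38}\right) 2466889 = -11930795353597 + 17268223 \sqrt{38}$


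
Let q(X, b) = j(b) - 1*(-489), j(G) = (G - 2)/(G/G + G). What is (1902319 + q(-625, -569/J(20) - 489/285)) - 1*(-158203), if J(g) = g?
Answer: 22842197136/11083 ≈ 2.0610e+6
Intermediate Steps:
j(G) = (-2 + G)/(1 + G)
q(X, b) = 489 + (-2 + b)/(1 + b) (q(X, b) = (-2 + b)/(1 + b) - 1*(-489) = (-2 + b)/(1 + b) + 489 = 489 + (-2 + b)/(1 + b))
(1902319 + q(-625, -569/J(20) - 489/285)) - 1*(-158203) = (1902319 + (487 + 490*(-569/20 - 489/285))/(1 + (-569/20 - 489/285))) - 1*(-158203) = (1902319 + (487 + 490*(-569*1/20 - 489*1/285))/(1 + (-569*1/20 - 489*1/285))) + 158203 = (1902319 + (487 + 490*(-569/20 - 163/95))/(1 + (-569/20 - 163/95))) + 158203 = (1902319 + (487 + 490*(-11463/380))/(1 - 11463/380)) + 158203 = (1902319 + (487 - 561687/38)/(-11083/380)) + 158203 = (1902319 - 380/11083*(-543181/38)) + 158203 = (1902319 + 5431810/11083) + 158203 = 21088833287/11083 + 158203 = 22842197136/11083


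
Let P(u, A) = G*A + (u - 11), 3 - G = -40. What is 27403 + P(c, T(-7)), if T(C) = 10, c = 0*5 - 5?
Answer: 27817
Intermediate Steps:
c = -5 (c = 0 - 5 = -5)
G = 43 (G = 3 - 1*(-40) = 3 + 40 = 43)
P(u, A) = -11 + u + 43*A (P(u, A) = 43*A + (u - 11) = 43*A + (-11 + u) = -11 + u + 43*A)
27403 + P(c, T(-7)) = 27403 + (-11 - 5 + 43*10) = 27403 + (-11 - 5 + 430) = 27403 + 414 = 27817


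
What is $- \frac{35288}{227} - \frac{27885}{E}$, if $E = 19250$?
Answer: $- \frac{12465889}{79450} \approx -156.9$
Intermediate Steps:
$- \frac{35288}{227} - \frac{27885}{E} = - \frac{35288}{227} - \frac{27885}{19250} = \left(-35288\right) \frac{1}{227} - \frac{507}{350} = - \frac{35288}{227} - \frac{507}{350} = - \frac{12465889}{79450}$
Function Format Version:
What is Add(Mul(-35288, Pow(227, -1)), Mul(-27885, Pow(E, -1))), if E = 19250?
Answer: Rational(-12465889, 79450) ≈ -156.90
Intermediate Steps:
Add(Mul(-35288, Pow(227, -1)), Mul(-27885, Pow(E, -1))) = Add(Mul(-35288, Pow(227, -1)), Mul(-27885, Pow(19250, -1))) = Add(Mul(-35288, Rational(1, 227)), Mul(-27885, Rational(1, 19250))) = Add(Rational(-35288, 227), Rational(-507, 350)) = Rational(-12465889, 79450)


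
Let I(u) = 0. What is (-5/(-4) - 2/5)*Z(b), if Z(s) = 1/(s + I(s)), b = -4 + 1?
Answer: -17/60 ≈ -0.28333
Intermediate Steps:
b = -3
Z(s) = 1/s (Z(s) = 1/(s + 0) = 1/s)
(-5/(-4) - 2/5)*Z(b) = (-5/(-4) - 2/5)/(-3) = (-5*(-¼) - 2*⅕)*(-⅓) = (5/4 - ⅖)*(-⅓) = (17/20)*(-⅓) = -17/60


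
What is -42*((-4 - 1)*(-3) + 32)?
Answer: -1974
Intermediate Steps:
-42*((-4 - 1)*(-3) + 32) = -42*(-5*(-3) + 32) = -42*(15 + 32) = -42*47 = -1974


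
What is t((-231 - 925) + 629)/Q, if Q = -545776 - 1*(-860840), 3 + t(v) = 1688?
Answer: 1685/315064 ≈ 0.0053481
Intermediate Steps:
t(v) = 1685 (t(v) = -3 + 1688 = 1685)
Q = 315064 (Q = -545776 + 860840 = 315064)
t((-231 - 925) + 629)/Q = 1685/315064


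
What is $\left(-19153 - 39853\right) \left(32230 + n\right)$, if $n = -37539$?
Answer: $313262854$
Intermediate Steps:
$\left(-19153 - 39853\right) \left(32230 + n\right) = \left(-19153 - 39853\right) \left(32230 - 37539\right) = \left(-59006\right) \left(-5309\right) = 313262854$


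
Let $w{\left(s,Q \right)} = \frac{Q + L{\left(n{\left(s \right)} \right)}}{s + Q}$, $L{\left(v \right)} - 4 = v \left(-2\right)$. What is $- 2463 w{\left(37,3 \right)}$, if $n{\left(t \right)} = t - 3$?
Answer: $\frac{150243}{40} \approx 3756.1$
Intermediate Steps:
$n{\left(t \right)} = -3 + t$ ($n{\left(t \right)} = t - 3 = -3 + t$)
$L{\left(v \right)} = 4 - 2 v$ ($L{\left(v \right)} = 4 + v \left(-2\right) = 4 - 2 v$)
$w{\left(s,Q \right)} = \frac{10 + Q - 2 s}{Q + s}$ ($w{\left(s,Q \right)} = \frac{Q - \left(-4 + 2 \left(-3 + s\right)\right)}{s + Q} = \frac{Q + \left(4 - \left(-6 + 2 s\right)\right)}{Q + s} = \frac{Q - \left(-10 + 2 s\right)}{Q + s} = \frac{10 + Q - 2 s}{Q + s}$)
$- 2463 w{\left(37,3 \right)} = - 2463 \frac{10 + 3 - 74}{3 + 37} = - 2463 \frac{10 + 3 - 74}{40} = - 2463 \cdot \frac{1}{40} \left(-61\right) = \left(-2463\right) \left(- \frac{61}{40}\right) = \frac{150243}{40}$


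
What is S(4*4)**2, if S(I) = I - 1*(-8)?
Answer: 576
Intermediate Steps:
S(I) = 8 + I (S(I) = I + 8 = 8 + I)
S(4*4)**2 = (8 + 4*4)**2 = (8 + 16)**2 = 24**2 = 576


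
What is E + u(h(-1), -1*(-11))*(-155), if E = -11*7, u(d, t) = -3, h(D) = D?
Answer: 388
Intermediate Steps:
E = -77
E + u(h(-1), -1*(-11))*(-155) = -77 - 3*(-155) = -77 + 465 = 388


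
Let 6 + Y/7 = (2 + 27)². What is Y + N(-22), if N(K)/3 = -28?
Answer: 5761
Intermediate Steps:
Y = 5845 (Y = -42 + 7*(2 + 27)² = -42 + 7*29² = -42 + 7*841 = -42 + 5887 = 5845)
N(K) = -84 (N(K) = 3*(-28) = -84)
Y + N(-22) = 5845 - 84 = 5761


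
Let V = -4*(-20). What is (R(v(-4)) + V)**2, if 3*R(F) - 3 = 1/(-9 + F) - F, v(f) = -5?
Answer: 1338649/196 ≈ 6829.8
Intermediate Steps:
R(F) = 1 - F/3 + 1/(3*(-9 + F)) (R(F) = 1 + (1/(-9 + F) - F)/3 = 1 + (-F/3 + 1/(3*(-9 + F))) = 1 - F/3 + 1/(3*(-9 + F)))
V = 80
(R(v(-4)) + V)**2 = ((-26 - 1*(-5)**2 + 12*(-5))/(3*(-9 - 5)) + 80)**2 = ((1/3)*(-26 - 1*25 - 60)/(-14) + 80)**2 = ((1/3)*(-1/14)*(-26 - 25 - 60) + 80)**2 = ((1/3)*(-1/14)*(-111) + 80)**2 = (37/14 + 80)**2 = (1157/14)**2 = 1338649/196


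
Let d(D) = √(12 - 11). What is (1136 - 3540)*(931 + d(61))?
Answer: -2240528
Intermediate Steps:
d(D) = 1 (d(D) = √1 = 1)
(1136 - 3540)*(931 + d(61)) = (1136 - 3540)*(931 + 1) = -2404*932 = -2240528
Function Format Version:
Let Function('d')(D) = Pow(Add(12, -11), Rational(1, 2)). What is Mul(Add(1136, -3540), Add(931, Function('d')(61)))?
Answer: -2240528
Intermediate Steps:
Function('d')(D) = 1 (Function('d')(D) = Pow(1, Rational(1, 2)) = 1)
Mul(Add(1136, -3540), Add(931, Function('d')(61))) = Mul(Add(1136, -3540), Add(931, 1)) = Mul(-2404, 932) = -2240528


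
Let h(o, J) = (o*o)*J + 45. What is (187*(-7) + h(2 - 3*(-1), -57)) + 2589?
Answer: -100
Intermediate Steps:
h(o, J) = 45 + J*o**2 (h(o, J) = o**2*J + 45 = J*o**2 + 45 = 45 + J*o**2)
(187*(-7) + h(2 - 3*(-1), -57)) + 2589 = (187*(-7) + (45 - 57*(2 - 3*(-1))**2)) + 2589 = (-1309 + (45 - 57*(2 + 3)**2)) + 2589 = (-1309 + (45 - 57*5**2)) + 2589 = (-1309 + (45 - 57*25)) + 2589 = (-1309 + (45 - 1425)) + 2589 = (-1309 - 1380) + 2589 = -2689 + 2589 = -100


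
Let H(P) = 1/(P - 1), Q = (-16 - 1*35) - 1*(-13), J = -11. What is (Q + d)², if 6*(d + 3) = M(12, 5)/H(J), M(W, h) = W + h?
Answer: 5625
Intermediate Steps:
Q = -38 (Q = (-16 - 35) + 13 = -51 + 13 = -38)
H(P) = 1/(-1 + P)
d = -37 (d = -3 + ((12 + 5)/(1/(-1 - 11)))/6 = -3 + (17/(1/(-12)))/6 = -3 + (17/(-1/12))/6 = -3 + (17*(-12))/6 = -3 + (⅙)*(-204) = -3 - 34 = -37)
(Q + d)² = (-38 - 37)² = (-75)² = 5625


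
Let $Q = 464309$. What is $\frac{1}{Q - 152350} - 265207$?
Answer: $- \frac{82733710512}{311959} \approx -2.6521 \cdot 10^{5}$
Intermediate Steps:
$\frac{1}{Q - 152350} - 265207 = \frac{1}{464309 - 152350} - 265207 = \frac{1}{311959} - 265207 = - \frac{82733710512}{311959}$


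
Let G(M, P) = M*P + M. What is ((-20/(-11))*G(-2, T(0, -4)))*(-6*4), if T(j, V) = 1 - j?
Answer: 1920/11 ≈ 174.55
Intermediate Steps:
G(M, P) = M + M*P
((-20/(-11))*G(-2, T(0, -4)))*(-6*4) = ((-20/(-11))*(-2*(1 + (1 - 1*0))))*(-6*4) = ((-20*(-1/11))*(-2*(1 + (1 + 0))))*(-24) = (20*(-2*(1 + 1))/11)*(-24) = (20*(-2*2)/11)*(-24) = ((20/11)*(-4))*(-24) = -80/11*(-24) = 1920/11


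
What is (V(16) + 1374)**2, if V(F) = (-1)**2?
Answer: 1890625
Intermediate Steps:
V(F) = 1
(V(16) + 1374)**2 = (1 + 1374)**2 = 1375**2 = 1890625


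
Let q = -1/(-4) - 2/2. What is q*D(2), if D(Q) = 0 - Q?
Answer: 3/2 ≈ 1.5000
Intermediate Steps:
D(Q) = -Q
q = -¾ (q = -1*(-¼) - 2*½ = ¼ - 1 = -¾ ≈ -0.75000)
q*D(2) = -(-3)*2/4 = -¾*(-2) = 3/2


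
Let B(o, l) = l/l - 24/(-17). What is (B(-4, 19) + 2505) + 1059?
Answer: 60629/17 ≈ 3566.4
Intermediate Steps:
B(o, l) = 41/17 (B(o, l) = 1 - 24*(-1/17) = 1 + 24/17 = 41/17)
(B(-4, 19) + 2505) + 1059 = (41/17 + 2505) + 1059 = 42626/17 + 1059 = 60629/17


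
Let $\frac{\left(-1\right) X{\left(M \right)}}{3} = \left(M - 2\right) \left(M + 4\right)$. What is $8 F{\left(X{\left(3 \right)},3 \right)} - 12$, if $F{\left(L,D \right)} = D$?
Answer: $12$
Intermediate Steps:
$X{\left(M \right)} = - 3 \left(-2 + M\right) \left(4 + M\right)$ ($X{\left(M \right)} = - 3 \left(M - 2\right) \left(M + 4\right) = - 3 \left(-2 + M\right) \left(4 + M\right)$)
$8 F{\left(X{\left(3 \right)},3 \right)} - 12 = 8 \cdot 3 - 12 = 24 - 12 = 12$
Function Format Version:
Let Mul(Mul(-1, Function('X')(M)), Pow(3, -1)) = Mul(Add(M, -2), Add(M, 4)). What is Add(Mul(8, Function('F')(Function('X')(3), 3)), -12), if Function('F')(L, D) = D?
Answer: 12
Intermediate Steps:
Function('X')(M) = Mul(-3, Add(-2, M), Add(4, M)) (Function('X')(M) = Mul(-3, Mul(Add(M, -2), Add(M, 4))) = Mul(-3, Mul(Add(-2, M), Add(4, M))) = Mul(-3, Add(-2, M), Add(4, M)))
Add(Mul(8, Function('F')(Function('X')(3), 3)), -12) = Add(Mul(8, 3), -12) = Add(24, -12) = 12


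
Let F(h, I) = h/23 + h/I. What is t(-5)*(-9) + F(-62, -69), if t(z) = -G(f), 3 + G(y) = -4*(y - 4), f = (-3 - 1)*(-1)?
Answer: -1987/69 ≈ -28.797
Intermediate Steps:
f = 4 (f = -4*(-1) = 4)
G(y) = 13 - 4*y (G(y) = -3 - 4*(y - 4) = -3 - 4*(-4 + y) = -3 + (16 - 4*y) = 13 - 4*y)
t(z) = 3 (t(z) = -(13 - 4*4) = -(13 - 16) = -1*(-3) = 3)
F(h, I) = h/23 + h/I (F(h, I) = h*(1/23) + h/I = h/23 + h/I)
t(-5)*(-9) + F(-62, -69) = 3*(-9) + ((1/23)*(-62) - 62/(-69)) = -27 + (-62/23 - 62*(-1/69)) = -27 + (-62/23 + 62/69) = -27 - 124/69 = -1987/69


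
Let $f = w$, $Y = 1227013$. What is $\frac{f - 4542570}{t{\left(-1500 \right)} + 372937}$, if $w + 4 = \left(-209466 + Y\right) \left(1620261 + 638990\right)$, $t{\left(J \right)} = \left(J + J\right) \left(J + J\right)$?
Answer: $\frac{99951718901}{407519} \approx 2.4527 \cdot 10^{5}$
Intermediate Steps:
$t{\left(J \right)} = 4 J^{2}$ ($t{\left(J \right)} = 2 J 2 J = 4 J^{2}$)
$w = 2298894077293$ ($w = -4 + \left(-209466 + 1227013\right) \left(1620261 + 638990\right) = -4 + 1017547 \cdot 2259251 = -4 + 2298894077297 = 2298894077293$)
$f = 2298894077293$
$\frac{f - 4542570}{t{\left(-1500 \right)} + 372937} = \frac{2298894077293 - 4542570}{4 \left(-1500\right)^{2} + 372937} = \frac{2298889534723}{4 \cdot 2250000 + 372937} = \frac{2298889534723}{9000000 + 372937} = \frac{2298889534723}{9372937} = 2298889534723 \cdot \frac{1}{9372937} = \frac{99951718901}{407519}$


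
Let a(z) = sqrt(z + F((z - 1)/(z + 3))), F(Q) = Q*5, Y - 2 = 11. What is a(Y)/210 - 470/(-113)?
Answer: 470/113 + sqrt(67)/420 ≈ 4.1788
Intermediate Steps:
Y = 13 (Y = 2 + 11 = 13)
F(Q) = 5*Q
a(z) = sqrt(z + 5*(-1 + z)/(3 + z)) (a(z) = sqrt(z + 5*((z - 1)/(z + 3))) = sqrt(z + 5*((-1 + z)/(3 + z))) = sqrt(z + 5*(-1 + z)/(3 + z)))
a(Y)/210 - 470/(-113) = sqrt((-5 + 13**2 + 8*13)/(3 + 13))/210 - 470/(-113) = sqrt((-5 + 169 + 104)/16)*(1/210) - 470*(-1/113) = sqrt((1/16)*268)*(1/210) + 470/113 = sqrt(67/4)*(1/210) + 470/113 = (sqrt(67)/2)*(1/210) + 470/113 = sqrt(67)/420 + 470/113 = 470/113 + sqrt(67)/420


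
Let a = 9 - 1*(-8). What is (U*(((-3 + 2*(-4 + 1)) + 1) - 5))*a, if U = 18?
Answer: -3978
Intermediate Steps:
a = 17 (a = 9 + 8 = 17)
(U*(((-3 + 2*(-4 + 1)) + 1) - 5))*a = (18*(((-3 + 2*(-4 + 1)) + 1) - 5))*17 = (18*(((-3 + 2*(-3)) + 1) - 5))*17 = (18*(((-3 - 6) + 1) - 5))*17 = (18*((-9 + 1) - 5))*17 = (18*(-8 - 5))*17 = (18*(-13))*17 = -234*17 = -3978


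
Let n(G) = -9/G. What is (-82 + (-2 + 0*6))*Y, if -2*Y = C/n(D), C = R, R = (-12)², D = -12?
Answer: 8064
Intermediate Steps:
R = 144
C = 144
Y = -96 (Y = -72/((-9/(-12))) = -72/((-9*(-1/12))) = -72/¾ = -72*4/3 = -½*192 = -96)
(-82 + (-2 + 0*6))*Y = (-82 + (-2 + 0*6))*(-96) = (-82 + (-2 + 0))*(-96) = (-82 - 2)*(-96) = -84*(-96) = 8064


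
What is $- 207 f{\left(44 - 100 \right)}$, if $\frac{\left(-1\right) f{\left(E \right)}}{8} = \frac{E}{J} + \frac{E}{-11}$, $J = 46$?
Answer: $\frac{70560}{11} \approx 6414.5$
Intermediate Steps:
$f{\left(E \right)} = \frac{140 E}{253}$ ($f{\left(E \right)} = - 8 \left(\frac{E}{46} + \frac{E}{-11}\right) = - 8 \left(E \frac{1}{46} + E \left(- \frac{1}{11}\right)\right) = - 8 \left(\frac{E}{46} - \frac{E}{11}\right) = - 8 \left(- \frac{35 E}{506}\right) = \frac{140 E}{253}$)
$- 207 f{\left(44 - 100 \right)} = - 207 \frac{140 \left(44 - 100\right)}{253} = - 207 \cdot \frac{140}{253} \left(-56\right) = \left(-207\right) \left(- \frac{7840}{253}\right) = \frac{70560}{11}$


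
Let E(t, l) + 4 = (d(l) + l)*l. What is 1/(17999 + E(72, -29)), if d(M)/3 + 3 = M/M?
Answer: 1/19010 ≈ 5.2604e-5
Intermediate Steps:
d(M) = -6 (d(M) = -9 + 3*(M/M) = -9 + 3*1 = -9 + 3 = -6)
E(t, l) = -4 + l*(-6 + l) (E(t, l) = -4 + (-6 + l)*l = -4 + l*(-6 + l))
1/(17999 + E(72, -29)) = 1/(17999 + (-4 + (-29)**2 - 6*(-29))) = 1/(17999 + (-4 + 841 + 174)) = 1/(17999 + 1011) = 1/19010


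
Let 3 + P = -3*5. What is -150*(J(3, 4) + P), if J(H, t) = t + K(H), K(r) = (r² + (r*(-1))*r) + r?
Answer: 1650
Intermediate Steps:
P = -18 (P = -3 - 3*5 = -3 - 15 = -18)
K(r) = r (K(r) = (r² + (-r)*r) + r = (r² - r²) + r = 0 + r = r)
J(H, t) = H + t (J(H, t) = t + H = H + t)
-150*(J(3, 4) + P) = -150*((3 + 4) - 18) = -150*(7 - 18) = -150*(-11) = 1650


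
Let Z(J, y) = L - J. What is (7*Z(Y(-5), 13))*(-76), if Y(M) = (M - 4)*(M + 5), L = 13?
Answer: -6916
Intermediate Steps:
Y(M) = (-4 + M)*(5 + M)
Z(J, y) = 13 - J
(7*Z(Y(-5), 13))*(-76) = (7*(13 - (-20 - 5 + (-5)**2)))*(-76) = (7*(13 - (-20 - 5 + 25)))*(-76) = (7*(13 - 1*0))*(-76) = (7*(13 + 0))*(-76) = (7*13)*(-76) = 91*(-76) = -6916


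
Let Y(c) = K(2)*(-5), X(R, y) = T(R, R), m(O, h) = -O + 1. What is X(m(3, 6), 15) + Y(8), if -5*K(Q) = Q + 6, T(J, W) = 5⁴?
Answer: 633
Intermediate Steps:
T(J, W) = 625
m(O, h) = 1 - O
X(R, y) = 625
K(Q) = -6/5 - Q/5 (K(Q) = -(Q + 6)/5 = -(6 + Q)/5 = -6/5 - Q/5)
Y(c) = 8 (Y(c) = (-6/5 - ⅕*2)*(-5) = (-6/5 - ⅖)*(-5) = -8/5*(-5) = 8)
X(m(3, 6), 15) + Y(8) = 625 + 8 = 633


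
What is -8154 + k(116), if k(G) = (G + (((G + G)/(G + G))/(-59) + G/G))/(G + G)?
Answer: -1924225/236 ≈ -8153.5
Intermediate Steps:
k(G) = (58/59 + G)/(2*G) (k(G) = (G + (((2*G)/((2*G)))*(-1/59) + 1))/((2*G)) = (G + (((2*G)*(1/(2*G)))*(-1/59) + 1))*(1/(2*G)) = (G + (1*(-1/59) + 1))*(1/(2*G)) = (G + (-1/59 + 1))*(1/(2*G)) = (G + 58/59)*(1/(2*G)) = (58/59 + G)*(1/(2*G)) = (58/59 + G)/(2*G))
-8154 + k(116) = -8154 + (1/118)*(58 + 59*116)/116 = -8154 + (1/118)*(1/116)*(58 + 6844) = -8154 + (1/118)*(1/116)*6902 = -8154 + 119/236 = -1924225/236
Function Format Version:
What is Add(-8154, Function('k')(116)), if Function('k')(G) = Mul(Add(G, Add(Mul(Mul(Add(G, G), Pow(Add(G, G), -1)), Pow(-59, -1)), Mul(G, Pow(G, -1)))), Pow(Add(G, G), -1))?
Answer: Rational(-1924225, 236) ≈ -8153.5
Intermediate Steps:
Function('k')(G) = Mul(Rational(1, 2), Pow(G, -1), Add(Rational(58, 59), G)) (Function('k')(G) = Mul(Add(G, Add(Mul(Mul(Mul(2, G), Pow(Mul(2, G), -1)), Rational(-1, 59)), 1)), Pow(Mul(2, G), -1)) = Mul(Add(G, Add(Mul(Mul(Mul(2, G), Mul(Rational(1, 2), Pow(G, -1))), Rational(-1, 59)), 1)), Mul(Rational(1, 2), Pow(G, -1))) = Mul(Add(G, Add(Mul(1, Rational(-1, 59)), 1)), Mul(Rational(1, 2), Pow(G, -1))) = Mul(Add(G, Add(Rational(-1, 59), 1)), Mul(Rational(1, 2), Pow(G, -1))) = Mul(Add(G, Rational(58, 59)), Mul(Rational(1, 2), Pow(G, -1))) = Mul(Add(Rational(58, 59), G), Mul(Rational(1, 2), Pow(G, -1))) = Mul(Rational(1, 2), Pow(G, -1), Add(Rational(58, 59), G)))
Add(-8154, Function('k')(116)) = Add(-8154, Mul(Rational(1, 118), Pow(116, -1), Add(58, Mul(59, 116)))) = Add(-8154, Mul(Rational(1, 118), Rational(1, 116), Add(58, 6844))) = Add(-8154, Mul(Rational(1, 118), Rational(1, 116), 6902)) = Add(-8154, Rational(119, 236)) = Rational(-1924225, 236)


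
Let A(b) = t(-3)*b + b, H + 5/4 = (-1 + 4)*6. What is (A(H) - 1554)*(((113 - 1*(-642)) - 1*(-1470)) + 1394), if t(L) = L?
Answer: -11490325/2 ≈ -5.7452e+6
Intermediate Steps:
H = 67/4 (H = -5/4 + (-1 + 4)*6 = -5/4 + 3*6 = -5/4 + 18 = 67/4 ≈ 16.750)
A(b) = -2*b (A(b) = -3*b + b = -2*b)
(A(H) - 1554)*(((113 - 1*(-642)) - 1*(-1470)) + 1394) = (-2*67/4 - 1554)*(((113 - 1*(-642)) - 1*(-1470)) + 1394) = (-67/2 - 1554)*(((113 + 642) + 1470) + 1394) = -3175*((755 + 1470) + 1394)/2 = -3175*(2225 + 1394)/2 = -3175/2*3619 = -11490325/2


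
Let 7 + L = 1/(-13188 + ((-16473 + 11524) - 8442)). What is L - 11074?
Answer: -294521900/26579 ≈ -11081.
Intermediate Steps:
L = -186054/26579 (L = -7 + 1/(-13188 + ((-16473 + 11524) - 8442)) = -7 + 1/(-13188 + (-4949 - 8442)) = -7 + 1/(-13188 - 13391) = -7 + 1/(-26579) = -7 - 1/26579 = -186054/26579 ≈ -7.0000)
L - 11074 = -186054/26579 - 11074 = -294521900/26579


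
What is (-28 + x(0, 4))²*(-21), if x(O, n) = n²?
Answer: -3024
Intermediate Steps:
(-28 + x(0, 4))²*(-21) = (-28 + 4²)²*(-21) = (-28 + 16)²*(-21) = (-12)²*(-21) = 144*(-21) = -3024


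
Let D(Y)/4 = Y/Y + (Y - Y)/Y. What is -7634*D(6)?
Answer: -30536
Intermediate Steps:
D(Y) = 4 (D(Y) = 4*(Y/Y + (Y - Y)/Y) = 4*(1 + 0/Y) = 4*(1 + 0) = 4*1 = 4)
-7634*D(6) = -7634*4 = -30536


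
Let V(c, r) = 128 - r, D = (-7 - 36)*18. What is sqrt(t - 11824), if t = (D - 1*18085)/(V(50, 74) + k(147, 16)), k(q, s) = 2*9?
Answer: I*sqrt(1740374)/12 ≈ 109.94*I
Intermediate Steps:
k(q, s) = 18
D = -774 (D = -43*18 = -774)
t = -18859/72 (t = (-774 - 1*18085)/((128 - 1*74) + 18) = (-774 - 18085)/((128 - 74) + 18) = -18859/(54 + 18) = -18859/72 ≈ -261.93)
sqrt(t - 11824) = sqrt(-18859/72 - 11824) = sqrt(-870187/72) = I*sqrt(1740374)/12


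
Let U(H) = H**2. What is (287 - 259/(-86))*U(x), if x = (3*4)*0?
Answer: 0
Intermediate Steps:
x = 0 (x = 12*0 = 0)
(287 - 259/(-86))*U(x) = (287 - 259/(-86))*0**2 = (287 - 259*(-1/86))*0 = (287 + 259/86)*0 = (24941/86)*0 = 0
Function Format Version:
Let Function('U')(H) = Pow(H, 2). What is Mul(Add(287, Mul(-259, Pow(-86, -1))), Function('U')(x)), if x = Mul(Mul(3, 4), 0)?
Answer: 0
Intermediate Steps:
x = 0 (x = Mul(12, 0) = 0)
Mul(Add(287, Mul(-259, Pow(-86, -1))), Function('U')(x)) = Mul(Add(287, Mul(-259, Pow(-86, -1))), Pow(0, 2)) = Mul(Add(287, Mul(-259, Rational(-1, 86))), 0) = Mul(Add(287, Rational(259, 86)), 0) = Mul(Rational(24941, 86), 0) = 0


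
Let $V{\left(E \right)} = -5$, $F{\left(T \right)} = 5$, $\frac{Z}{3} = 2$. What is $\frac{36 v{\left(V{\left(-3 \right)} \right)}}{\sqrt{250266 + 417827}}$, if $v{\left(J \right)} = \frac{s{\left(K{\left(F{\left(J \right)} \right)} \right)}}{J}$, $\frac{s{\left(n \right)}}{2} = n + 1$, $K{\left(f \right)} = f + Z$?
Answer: $- \frac{864 \sqrt{668093}}{3340465} \approx -0.21141$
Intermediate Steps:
$Z = 6$ ($Z = 3 \cdot 2 = 6$)
$K{\left(f \right)} = 6 + f$ ($K{\left(f \right)} = f + 6 = 6 + f$)
$s{\left(n \right)} = 2 + 2 n$ ($s{\left(n \right)} = 2 \left(n + 1\right) = 2 \left(1 + n\right) = 2 + 2 n$)
$v{\left(J \right)} = \frac{24}{J}$ ($v{\left(J \right)} = \frac{2 + 2 \left(6 + 5\right)}{J} = \frac{2 + 2 \cdot 11}{J} = \frac{2 + 22}{J} = \frac{24}{J}$)
$\frac{36 v{\left(V{\left(-3 \right)} \right)}}{\sqrt{250266 + 417827}} = \frac{36 \frac{24}{-5}}{\sqrt{250266 + 417827}} = \frac{36 \cdot 24 \left(- \frac{1}{5}\right)}{\sqrt{668093}} = 36 \left(- \frac{24}{5}\right) \frac{\sqrt{668093}}{668093} = - \frac{864 \frac{\sqrt{668093}}{668093}}{5} = - \frac{864 \sqrt{668093}}{3340465}$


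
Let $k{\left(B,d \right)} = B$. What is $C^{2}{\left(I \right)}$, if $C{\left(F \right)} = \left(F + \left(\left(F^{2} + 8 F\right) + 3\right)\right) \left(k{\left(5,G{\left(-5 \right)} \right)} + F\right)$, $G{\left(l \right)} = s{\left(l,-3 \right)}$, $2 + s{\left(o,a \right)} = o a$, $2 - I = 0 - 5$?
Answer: $1904400$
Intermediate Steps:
$I = 7$ ($I = 2 - \left(0 - 5\right) = 2 - -5 = 2 + 5 = 7$)
$s{\left(o,a \right)} = -2 + a o$ ($s{\left(o,a \right)} = -2 + o a = -2 + a o$)
$G{\left(l \right)} = -2 - 3 l$
$C{\left(F \right)} = \left(5 + F\right) \left(3 + F^{2} + 9 F\right)$ ($C{\left(F \right)} = \left(F + \left(\left(F^{2} + 8 F\right) + 3\right)\right) \left(5 + F\right) = \left(F + \left(3 + F^{2} + 8 F\right)\right) \left(5 + F\right) = \left(3 + F^{2} + 9 F\right) \left(5 + F\right) = \left(5 + F\right) \left(3 + F^{2} + 9 F\right)$)
$C^{2}{\left(I \right)} = \left(15 + 7^{3} + 14 \cdot 7^{2} + 48 \cdot 7\right)^{2} = \left(15 + 343 + 14 \cdot 49 + 336\right)^{2} = \left(15 + 343 + 686 + 336\right)^{2} = 1380^{2} = 1904400$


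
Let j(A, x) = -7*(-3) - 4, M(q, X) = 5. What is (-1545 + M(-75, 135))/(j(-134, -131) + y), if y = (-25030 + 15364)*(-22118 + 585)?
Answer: -308/41627599 ≈ -7.3989e-6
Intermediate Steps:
j(A, x) = 17 (j(A, x) = 21 - 4 = 17)
y = 208137978 (y = -9666*(-21533) = 208137978)
(-1545 + M(-75, 135))/(j(-134, -131) + y) = (-1545 + 5)/(17 + 208137978) = -1540/208137995 = -1540*1/208137995 = -308/41627599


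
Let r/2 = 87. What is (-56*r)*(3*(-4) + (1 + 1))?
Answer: 97440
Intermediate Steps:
r = 174 (r = 2*87 = 174)
(-56*r)*(3*(-4) + (1 + 1)) = (-56*174)*(3*(-4) + (1 + 1)) = -9744*(-12 + 2) = -9744*(-10) = 97440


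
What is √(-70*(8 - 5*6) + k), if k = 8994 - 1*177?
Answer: √10357 ≈ 101.77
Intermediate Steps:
k = 8817 (k = 8994 - 177 = 8817)
√(-70*(8 - 5*6) + k) = √(-70*(8 - 5*6) + 8817) = √(-70*(8 - 30) + 8817) = √(-70*(-22) + 8817) = √(1540 + 8817) = √10357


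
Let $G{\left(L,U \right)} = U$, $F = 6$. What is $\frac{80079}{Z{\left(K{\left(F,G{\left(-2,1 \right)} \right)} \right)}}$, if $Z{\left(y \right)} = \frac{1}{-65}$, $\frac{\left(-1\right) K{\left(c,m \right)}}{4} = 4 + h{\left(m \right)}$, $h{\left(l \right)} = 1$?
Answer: $-5205135$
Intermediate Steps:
$K{\left(c,m \right)} = -20$ ($K{\left(c,m \right)} = - 4 \left(4 + 1\right) = \left(-4\right) 5 = -20$)
$Z{\left(y \right)} = - \frac{1}{65}$
$\frac{80079}{Z{\left(K{\left(F,G{\left(-2,1 \right)} \right)} \right)}} = \frac{80079}{- \frac{1}{65}} = 80079 \left(-65\right) = -5205135$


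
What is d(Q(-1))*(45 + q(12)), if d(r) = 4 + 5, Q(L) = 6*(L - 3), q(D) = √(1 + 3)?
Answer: 423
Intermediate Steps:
q(D) = 2 (q(D) = √4 = 2)
Q(L) = -18 + 6*L (Q(L) = 6*(-3 + L) = -18 + 6*L)
d(r) = 9
d(Q(-1))*(45 + q(12)) = 9*(45 + 2) = 9*47 = 423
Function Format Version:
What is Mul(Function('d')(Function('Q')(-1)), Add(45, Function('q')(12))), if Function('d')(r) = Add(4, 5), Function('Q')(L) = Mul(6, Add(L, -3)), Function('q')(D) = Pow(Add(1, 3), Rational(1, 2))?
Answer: 423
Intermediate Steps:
Function('q')(D) = 2 (Function('q')(D) = Pow(4, Rational(1, 2)) = 2)
Function('Q')(L) = Add(-18, Mul(6, L)) (Function('Q')(L) = Mul(6, Add(-3, L)) = Add(-18, Mul(6, L)))
Function('d')(r) = 9
Mul(Function('d')(Function('Q')(-1)), Add(45, Function('q')(12))) = Mul(9, Add(45, 2)) = Mul(9, 47) = 423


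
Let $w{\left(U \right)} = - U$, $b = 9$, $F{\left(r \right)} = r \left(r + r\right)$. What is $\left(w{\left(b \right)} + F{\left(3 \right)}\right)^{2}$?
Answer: $81$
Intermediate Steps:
$F{\left(r \right)} = 2 r^{2}$ ($F{\left(r \right)} = r 2 r = 2 r^{2}$)
$\left(w{\left(b \right)} + F{\left(3 \right)}\right)^{2} = \left(\left(-1\right) 9 + 2 \cdot 3^{2}\right)^{2} = \left(-9 + 2 \cdot 9\right)^{2} = \left(-9 + 18\right)^{2} = 9^{2} = 81$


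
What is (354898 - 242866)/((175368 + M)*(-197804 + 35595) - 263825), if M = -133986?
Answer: -112032/6712796663 ≈ -1.6689e-5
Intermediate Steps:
(354898 - 242866)/((175368 + M)*(-197804 + 35595) - 263825) = (354898 - 242866)/((175368 - 133986)*(-197804 + 35595) - 263825) = 112032/(41382*(-162209) - 263825) = 112032/(-6712532838 - 263825) = 112032/(-6712796663) = 112032*(-1/6712796663) = -112032/6712796663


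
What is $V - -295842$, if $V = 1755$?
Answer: $297597$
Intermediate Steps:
$V - -295842 = 1755 - -295842 = 1755 + 295842 = 297597$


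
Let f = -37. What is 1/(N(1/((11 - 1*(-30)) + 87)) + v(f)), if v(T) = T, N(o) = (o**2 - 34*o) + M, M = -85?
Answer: -16384/2003199 ≈ -0.0081789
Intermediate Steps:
N(o) = -85 + o**2 - 34*o (N(o) = (o**2 - 34*o) - 85 = -85 + o**2 - 34*o)
1/(N(1/((11 - 1*(-30)) + 87)) + v(f)) = 1/((-85 + (1/((11 - 1*(-30)) + 87))**2 - 34/((11 - 1*(-30)) + 87)) - 37) = 1/((-85 + (1/((11 + 30) + 87))**2 - 34/((11 + 30) + 87)) - 37) = 1/((-85 + (1/(41 + 87))**2 - 34/(41 + 87)) - 37) = 1/((-85 + (1/128)**2 - 34/128) - 37) = 1/((-85 + (1/128)**2 - 34*1/128) - 37) = 1/((-85 + 1/16384 - 17/64) - 37) = 1/(-1396991/16384 - 37) = 1/(-2003199/16384) = -16384/2003199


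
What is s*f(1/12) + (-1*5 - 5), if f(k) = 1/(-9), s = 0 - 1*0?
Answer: -10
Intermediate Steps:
s = 0 (s = 0 + 0 = 0)
f(k) = -⅑
s*f(1/12) + (-1*5 - 5) = 0*(-⅑) + (-1*5 - 5) = 0 + (-5 - 5) = 0 - 10 = -10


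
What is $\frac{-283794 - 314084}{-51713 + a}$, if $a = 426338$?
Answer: $- \frac{597878}{374625} \approx -1.5959$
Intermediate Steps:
$\frac{-283794 - 314084}{-51713 + a} = \frac{-283794 - 314084}{-51713 + 426338} = - \frac{597878}{374625}$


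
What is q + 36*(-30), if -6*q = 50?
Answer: -3265/3 ≈ -1088.3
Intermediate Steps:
q = -25/3 (q = -1/6*50 = -25/3 ≈ -8.3333)
q + 36*(-30) = -25/3 + 36*(-30) = -25/3 - 1080 = -3265/3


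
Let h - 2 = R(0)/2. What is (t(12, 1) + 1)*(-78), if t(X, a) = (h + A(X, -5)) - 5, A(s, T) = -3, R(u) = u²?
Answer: 390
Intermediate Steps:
h = 2 (h = 2 + 0²/2 = 2 + 0*(½) = 2 + 0 = 2)
t(X, a) = -6 (t(X, a) = (2 - 3) - 5 = -1 - 5 = -6)
(t(12, 1) + 1)*(-78) = (-6 + 1)*(-78) = -5*(-78) = 390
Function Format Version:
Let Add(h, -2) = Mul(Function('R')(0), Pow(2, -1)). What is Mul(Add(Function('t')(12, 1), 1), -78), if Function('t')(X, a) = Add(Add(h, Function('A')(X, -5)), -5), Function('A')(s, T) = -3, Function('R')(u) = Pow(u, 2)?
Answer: 390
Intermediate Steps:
h = 2 (h = Add(2, Mul(Pow(0, 2), Pow(2, -1))) = Add(2, Mul(0, Rational(1, 2))) = Add(2, 0) = 2)
Function('t')(X, a) = -6 (Function('t')(X, a) = Add(Add(2, -3), -5) = Add(-1, -5) = -6)
Mul(Add(Function('t')(12, 1), 1), -78) = Mul(Add(-6, 1), -78) = Mul(-5, -78) = 390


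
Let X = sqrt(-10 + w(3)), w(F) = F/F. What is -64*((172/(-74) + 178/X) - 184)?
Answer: 441216/37 + 11392*I/3 ≈ 11925.0 + 3797.3*I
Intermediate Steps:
w(F) = 1
X = 3*I (X = sqrt(-10 + 1) = sqrt(-9) = 3*I ≈ 3.0*I)
-64*((172/(-74) + 178/X) - 184) = -64*((172/(-74) + 178/((3*I))) - 184) = -64*((172*(-1/74) + 178*(-I/3)) - 184) = -64*((-86/37 - 178*I/3) - 184) = -64*(-6894/37 - 178*I/3) = 441216/37 + 11392*I/3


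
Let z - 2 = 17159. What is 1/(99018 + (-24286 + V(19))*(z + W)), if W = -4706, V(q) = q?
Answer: -1/302146467 ≈ -3.3097e-9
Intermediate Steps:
z = 17161 (z = 2 + 17159 = 17161)
1/(99018 + (-24286 + V(19))*(z + W)) = 1/(99018 + (-24286 + 19)*(17161 - 4706)) = 1/(99018 - 24267*12455) = 1/(99018 - 302245485) = 1/(-302146467) = -1/302146467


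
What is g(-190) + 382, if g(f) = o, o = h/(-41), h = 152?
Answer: 15510/41 ≈ 378.29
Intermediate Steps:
o = -152/41 (o = 152/(-41) = 152*(-1/41) = -152/41 ≈ -3.7073)
g(f) = -152/41
g(-190) + 382 = -152/41 + 382 = 15510/41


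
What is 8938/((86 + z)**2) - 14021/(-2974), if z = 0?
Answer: 16285116/2749463 ≈ 5.9230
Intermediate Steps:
8938/((86 + z)**2) - 14021/(-2974) = 8938/((86 + 0)**2) - 14021/(-2974) = 8938/(86**2) - 14021*(-1/2974) = 8938/7396 + 14021/2974 = 8938*(1/7396) + 14021/2974 = 4469/3698 + 14021/2974 = 16285116/2749463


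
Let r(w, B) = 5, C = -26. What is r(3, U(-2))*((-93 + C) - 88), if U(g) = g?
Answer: -1035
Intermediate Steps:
r(3, U(-2))*((-93 + C) - 88) = 5*((-93 - 26) - 88) = 5*(-119 - 88) = 5*(-207) = -1035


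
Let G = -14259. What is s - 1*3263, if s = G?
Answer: -17522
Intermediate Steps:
s = -14259
s - 1*3263 = -14259 - 1*3263 = -14259 - 3263 = -17522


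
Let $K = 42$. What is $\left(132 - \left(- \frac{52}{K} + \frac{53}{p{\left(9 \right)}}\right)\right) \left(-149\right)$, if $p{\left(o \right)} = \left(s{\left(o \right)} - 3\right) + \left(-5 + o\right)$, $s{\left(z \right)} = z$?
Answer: $- \frac{4003183}{210} \approx -19063.0$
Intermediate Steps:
$p{\left(o \right)} = -8 + 2 o$ ($p{\left(o \right)} = \left(o - 3\right) + \left(-5 + o\right) = \left(-3 + o\right) + \left(-5 + o\right) = -8 + 2 o$)
$\left(132 - \left(- \frac{52}{K} + \frac{53}{p{\left(9 \right)}}\right)\right) \left(-149\right) = \left(132 + \left(\frac{52}{42} - \frac{53}{-8 + 2 \cdot 9}\right)\right) \left(-149\right) = \left(132 + \left(52 \cdot \frac{1}{42} - \frac{53}{-8 + 18}\right)\right) \left(-149\right) = \left(132 + \left(\frac{26}{21} - \frac{53}{10}\right)\right) \left(-149\right) = \left(132 - \frac{853}{210}\right) \left(-149\right) = \frac{26867}{210} \left(-149\right) = - \frac{4003183}{210}$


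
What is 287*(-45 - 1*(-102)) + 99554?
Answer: 115913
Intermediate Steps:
287*(-45 - 1*(-102)) + 99554 = 287*(-45 + 102) + 99554 = 287*57 + 99554 = 16359 + 99554 = 115913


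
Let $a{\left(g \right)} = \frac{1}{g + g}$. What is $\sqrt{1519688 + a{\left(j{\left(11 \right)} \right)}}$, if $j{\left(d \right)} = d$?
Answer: $\frac{3 \sqrt{81725446}}{22} \approx 1232.8$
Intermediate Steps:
$a{\left(g \right)} = \frac{1}{2 g}$
$\sqrt{1519688 + a{\left(j{\left(11 \right)} \right)}} = \sqrt{1519688 + \frac{1}{2 \cdot 11}} = \sqrt{1519688 + \frac{1}{2} \cdot \frac{1}{11}} = \sqrt{1519688 + \frac{1}{22}} = \sqrt{\frac{33433137}{22}} = \frac{3 \sqrt{81725446}}{22}$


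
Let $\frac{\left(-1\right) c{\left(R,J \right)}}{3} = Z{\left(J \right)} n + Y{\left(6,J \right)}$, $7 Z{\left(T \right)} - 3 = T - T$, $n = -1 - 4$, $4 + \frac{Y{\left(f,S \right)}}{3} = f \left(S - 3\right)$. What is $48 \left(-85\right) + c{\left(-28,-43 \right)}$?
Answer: $- \frac{10875}{7} \approx -1553.6$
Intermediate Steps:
$Y{\left(f,S \right)} = -12 + 3 f \left(-3 + S\right)$ ($Y{\left(f,S \right)} = -12 + 3 f \left(S - 3\right) = -12 + 3 f \left(-3 + S\right)$)
$n = -5$
$Z{\left(T \right)} = \frac{3}{7}$ ($Z{\left(T \right)} = \frac{3}{7} + \frac{T - T}{7} = \frac{3}{7} + \frac{1}{7} \cdot 0 = \frac{3}{7} + 0 = \frac{3}{7}$)
$c{\left(R,J \right)} = \frac{1431}{7} - 54 J$ ($c{\left(R,J \right)} = - 3 \left(\frac{3}{7} \left(-5\right) - \left(66 - 3 J 6\right)\right) = - 3 \left(- \frac{15}{7} - \left(66 - 18 J\right)\right) = - 3 \left(- \frac{15}{7} + \left(-66 + 18 J\right)\right) = - 3 \left(- \frac{477}{7} + 18 J\right) = \frac{1431}{7} - 54 J$)
$48 \left(-85\right) + c{\left(-28,-43 \right)} = 48 \left(-85\right) + \left(\frac{1431}{7} - -2322\right) = -4080 + \left(\frac{1431}{7} + 2322\right) = -4080 + \frac{17685}{7} = - \frac{10875}{7}$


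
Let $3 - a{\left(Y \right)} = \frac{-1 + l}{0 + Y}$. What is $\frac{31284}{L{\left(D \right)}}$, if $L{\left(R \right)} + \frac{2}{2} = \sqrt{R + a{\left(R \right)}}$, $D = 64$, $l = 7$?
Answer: $\frac{333696}{703} + \frac{41712 \sqrt{4282}}{703} \approx 4357.3$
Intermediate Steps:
$a{\left(Y \right)} = 3 - \frac{6}{Y}$ ($a{\left(Y \right)} = 3 - \frac{-1 + 7}{0 + Y} = 3 - \frac{6}{Y}$)
$L{\left(R \right)} = -1 + \sqrt{3 + R - \frac{6}{R}}$ ($L{\left(R \right)} = -1 + \sqrt{R + \left(3 - \frac{6}{R}\right)} = -1 + \sqrt{3 + R - \frac{6}{R}}$)
$\frac{31284}{L{\left(D \right)}} = \frac{31284}{-1 + \sqrt{3 + 64 - \frac{6}{64}}} = \frac{31284}{-1 + \sqrt{3 + 64 - \frac{3}{32}}} = \frac{31284}{-1 + \sqrt{\frac{2141}{32}}} = \frac{31284}{-1 + \frac{\sqrt{4282}}{8}}$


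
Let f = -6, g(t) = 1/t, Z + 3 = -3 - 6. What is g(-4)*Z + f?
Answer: -3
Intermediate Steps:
Z = -12 (Z = -3 + (-3 - 6) = -3 - 9 = -12)
g(-4)*Z + f = -12/(-4) - 6 = -¼*(-12) - 6 = 3 - 6 = -3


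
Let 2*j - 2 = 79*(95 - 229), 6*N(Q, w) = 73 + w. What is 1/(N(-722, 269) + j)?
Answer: -1/5235 ≈ -0.00019102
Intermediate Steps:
N(Q, w) = 73/6 + w/6 (N(Q, w) = (73 + w)/6 = 73/6 + w/6)
j = -5292 (j = 1 + (79*(95 - 229))/2 = 1 + (79*(-134))/2 = 1 + (½)*(-10586) = 1 - 5293 = -5292)
1/(N(-722, 269) + j) = 1/((73/6 + (⅙)*269) - 5292) = 1/((73/6 + 269/6) - 5292) = 1/(57 - 5292) = 1/(-5235) = -1/5235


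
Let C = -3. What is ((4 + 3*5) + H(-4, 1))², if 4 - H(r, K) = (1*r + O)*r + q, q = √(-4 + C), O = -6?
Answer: (17 + I*√7)² ≈ 282.0 + 89.956*I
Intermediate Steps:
q = I*√7 (q = √(-4 - 3) = √(-7) = I*√7 ≈ 2.6458*I)
H(r, K) = 4 - I*√7 - r*(-6 + r) (H(r, K) = 4 - ((1*r - 6)*r + I*√7) = 4 - ((r - 6)*r + I*√7) = 4 - ((-6 + r)*r + I*√7) = 4 - (r*(-6 + r) + I*√7) = 4 - (I*√7 + r*(-6 + r)) = 4 + (-I*√7 - r*(-6 + r)) = 4 - I*√7 - r*(-6 + r))
((4 + 3*5) + H(-4, 1))² = ((4 + 3*5) + (4 - 1*(-4)² + 6*(-4) - I*√7))² = ((4 + 15) + (4 - 1*16 - 24 - I*√7))² = (19 + (4 - 16 - 24 - I*√7))² = (19 + (-36 - I*√7))² = (-17 - I*√7)²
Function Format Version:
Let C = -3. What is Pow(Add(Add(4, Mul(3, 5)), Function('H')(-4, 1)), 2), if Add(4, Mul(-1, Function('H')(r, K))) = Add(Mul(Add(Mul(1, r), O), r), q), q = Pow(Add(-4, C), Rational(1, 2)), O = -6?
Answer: Pow(Add(17, Mul(I, Pow(7, Rational(1, 2)))), 2) ≈ Add(282.00, Mul(89.956, I))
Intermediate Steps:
q = Mul(I, Pow(7, Rational(1, 2))) (q = Pow(Add(-4, -3), Rational(1, 2)) = Pow(-7, Rational(1, 2)) = Mul(I, Pow(7, Rational(1, 2))) ≈ Mul(2.6458, I))
Function('H')(r, K) = Add(4, Mul(-1, I, Pow(7, Rational(1, 2))), Mul(-1, r, Add(-6, r))) (Function('H')(r, K) = Add(4, Mul(-1, Add(Mul(Add(Mul(1, r), -6), r), Mul(I, Pow(7, Rational(1, 2)))))) = Add(4, Mul(-1, Add(Mul(Add(r, -6), r), Mul(I, Pow(7, Rational(1, 2)))))) = Add(4, Mul(-1, Add(Mul(Add(-6, r), r), Mul(I, Pow(7, Rational(1, 2)))))) = Add(4, Mul(-1, Add(Mul(r, Add(-6, r)), Mul(I, Pow(7, Rational(1, 2)))))) = Add(4, Mul(-1, Add(Mul(I, Pow(7, Rational(1, 2))), Mul(r, Add(-6, r))))) = Add(4, Add(Mul(-1, I, Pow(7, Rational(1, 2))), Mul(-1, r, Add(-6, r)))) = Add(4, Mul(-1, I, Pow(7, Rational(1, 2))), Mul(-1, r, Add(-6, r))))
Pow(Add(Add(4, Mul(3, 5)), Function('H')(-4, 1)), 2) = Pow(Add(Add(4, Mul(3, 5)), Add(4, Mul(-1, Pow(-4, 2)), Mul(6, -4), Mul(-1, I, Pow(7, Rational(1, 2))))), 2) = Pow(Add(Add(4, 15), Add(4, Mul(-1, 16), -24, Mul(-1, I, Pow(7, Rational(1, 2))))), 2) = Pow(Add(19, Add(4, -16, -24, Mul(-1, I, Pow(7, Rational(1, 2))))), 2) = Pow(Add(19, Add(-36, Mul(-1, I, Pow(7, Rational(1, 2))))), 2) = Pow(Add(-17, Mul(-1, I, Pow(7, Rational(1, 2)))), 2)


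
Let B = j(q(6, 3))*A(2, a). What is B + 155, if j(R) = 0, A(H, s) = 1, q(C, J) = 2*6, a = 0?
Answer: 155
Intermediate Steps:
q(C, J) = 12
B = 0 (B = 0*1 = 0)
B + 155 = 0 + 155 = 155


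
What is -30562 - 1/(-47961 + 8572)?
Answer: -1203806617/39389 ≈ -30562.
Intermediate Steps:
-30562 - 1/(-47961 + 8572) = -30562 - 1/(-39389) = -30562 - 1*(-1/39389) = -30562 + 1/39389 = -1203806617/39389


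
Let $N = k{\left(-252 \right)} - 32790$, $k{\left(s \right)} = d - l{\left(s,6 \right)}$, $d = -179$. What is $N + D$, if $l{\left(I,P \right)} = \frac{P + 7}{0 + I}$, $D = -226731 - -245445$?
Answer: $- \frac{3592247}{252} \approx -14255.0$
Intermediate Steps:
$D = 18714$ ($D = -226731 + 245445 = 18714$)
$l{\left(I,P \right)} = \frac{7 + P}{I}$
$k{\left(s \right)} = -179 - \frac{13}{s}$ ($k{\left(s \right)} = -179 - \frac{7 + 6}{s} = -179 - \frac{1}{s} 13 = -179 - \frac{13}{s}$)
$N = - \frac{8308175}{252}$ ($N = \left(-179 - \frac{13}{-252}\right) - 32790 = \left(-179 - - \frac{13}{252}\right) - 32790 = \left(-179 + \frac{13}{252}\right) - 32790 = - \frac{45095}{252} - 32790 = - \frac{8308175}{252} \approx -32969.0$)
$N + D = - \frac{8308175}{252} + 18714 = - \frac{3592247}{252}$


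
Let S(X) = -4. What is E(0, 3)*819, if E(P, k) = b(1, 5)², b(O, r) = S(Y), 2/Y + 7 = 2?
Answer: 13104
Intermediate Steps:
Y = -⅖ (Y = 2/(-7 + 2) = 2/(-5) = 2*(-⅕) = -⅖ ≈ -0.40000)
b(O, r) = -4
E(P, k) = 16 (E(P, k) = (-4)² = 16)
E(0, 3)*819 = 16*819 = 13104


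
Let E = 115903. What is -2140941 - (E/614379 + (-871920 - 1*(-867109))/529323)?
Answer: -77360515336772633/36133881713 ≈ -2.1409e+6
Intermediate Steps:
-2140941 - (E/614379 + (-871920 - 1*(-867109))/529323) = -2140941 - (115903/614379 + (-871920 - 1*(-867109))/529323) = -2140941 - (115903*(1/614379) + (-871920 + 867109)*(1/529323)) = -2140941 - (115903/614379 - 4811*1/529323) = -2140941 - (115903/614379 - 4811/529323) = -2140941 - 1*6488260700/36133881713 = -2140941 - 6488260700/36133881713 = -77360515336772633/36133881713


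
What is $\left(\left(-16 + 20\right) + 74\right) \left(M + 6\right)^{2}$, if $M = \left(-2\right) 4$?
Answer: $312$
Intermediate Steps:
$M = -8$
$\left(\left(-16 + 20\right) + 74\right) \left(M + 6\right)^{2} = \left(\left(-16 + 20\right) + 74\right) \left(-8 + 6\right)^{2} = \left(4 + 74\right) \left(-2\right)^{2} = 78 \cdot 4 = 312$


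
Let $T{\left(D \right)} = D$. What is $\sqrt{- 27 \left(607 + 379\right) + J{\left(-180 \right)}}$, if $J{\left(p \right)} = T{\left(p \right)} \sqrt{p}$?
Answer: $3 \sqrt{-2958 - 120 i \sqrt{5}} \approx 7.3929 - 163.33 i$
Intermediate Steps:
$J{\left(p \right)} = p^{\frac{3}{2}}$ ($J{\left(p \right)} = p \sqrt{p} = p^{\frac{3}{2}}$)
$\sqrt{- 27 \left(607 + 379\right) + J{\left(-180 \right)}} = \sqrt{- 27 \left(607 + 379\right) + \left(-180\right)^{\frac{3}{2}}} = \sqrt{\left(-27\right) 986 - 1080 i \sqrt{5}} = \sqrt{-26622 - 1080 i \sqrt{5}}$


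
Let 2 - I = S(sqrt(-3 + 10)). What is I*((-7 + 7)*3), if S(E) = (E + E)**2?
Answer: 0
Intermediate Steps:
S(E) = 4*E**2 (S(E) = (2*E)**2 = 4*E**2)
I = -26 (I = 2 - 4*(sqrt(-3 + 10))**2 = 2 - 4*(sqrt(7))**2 = 2 - 4*7 = 2 - 1*28 = 2 - 28 = -26)
I*((-7 + 7)*3) = -26*(-7 + 7)*3 = -0*3 = -26*0 = 0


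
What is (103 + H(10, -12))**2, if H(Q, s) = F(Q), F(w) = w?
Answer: 12769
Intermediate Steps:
H(Q, s) = Q
(103 + H(10, -12))**2 = (103 + 10)**2 = 113**2 = 12769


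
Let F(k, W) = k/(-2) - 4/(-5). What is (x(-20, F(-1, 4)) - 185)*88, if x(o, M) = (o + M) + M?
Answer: -89056/5 ≈ -17811.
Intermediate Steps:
F(k, W) = ⅘ - k/2 (F(k, W) = k*(-½) - 4*(-⅕) = -k/2 + ⅘ = ⅘ - k/2)
x(o, M) = o + 2*M (x(o, M) = (M + o) + M = o + 2*M)
(x(-20, F(-1, 4)) - 185)*88 = ((-20 + 2*(⅘ - ½*(-1))) - 185)*88 = ((-20 + 2*(⅘ + ½)) - 185)*88 = ((-20 + 2*(13/10)) - 185)*88 = ((-20 + 13/5) - 185)*88 = (-87/5 - 185)*88 = -1012/5*88 = -89056/5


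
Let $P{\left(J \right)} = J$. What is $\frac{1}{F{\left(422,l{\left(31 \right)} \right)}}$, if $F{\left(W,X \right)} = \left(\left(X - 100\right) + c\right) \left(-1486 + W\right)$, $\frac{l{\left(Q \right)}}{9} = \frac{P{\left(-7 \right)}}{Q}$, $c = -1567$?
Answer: $\frac{31}{55051360} \approx 5.6311 \cdot 10^{-7}$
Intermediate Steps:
$l{\left(Q \right)} = - \frac{63}{Q}$ ($l{\left(Q \right)} = 9 \left(- \frac{7}{Q}\right) = - \frac{63}{Q}$)
$F{\left(W,X \right)} = \left(-1667 + X\right) \left(-1486 + W\right)$ ($F{\left(W,X \right)} = \left(\left(X - 100\right) - 1567\right) \left(-1486 + W\right) = \left(\left(-100 + X\right) - 1567\right) \left(-1486 + W\right) = \left(-1667 + X\right) \left(-1486 + W\right)$)
$\frac{1}{F{\left(422,l{\left(31 \right)} \right)}} = \frac{1}{2477162 - 703474 - 1486 \left(- \frac{63}{31}\right) + 422 \left(- \frac{63}{31}\right)} = \frac{1}{2477162 - 703474 - 1486 \left(\left(-63\right) \frac{1}{31}\right) + 422 \left(\left(-63\right) \frac{1}{31}\right)} = \frac{1}{2477162 - 703474 - - \frac{93618}{31} + 422 \left(- \frac{63}{31}\right)} = \frac{1}{2477162 - 703474 + \frac{93618}{31} - \frac{26586}{31}} = \frac{1}{\frac{55051360}{31}} = \frac{31}{55051360}$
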